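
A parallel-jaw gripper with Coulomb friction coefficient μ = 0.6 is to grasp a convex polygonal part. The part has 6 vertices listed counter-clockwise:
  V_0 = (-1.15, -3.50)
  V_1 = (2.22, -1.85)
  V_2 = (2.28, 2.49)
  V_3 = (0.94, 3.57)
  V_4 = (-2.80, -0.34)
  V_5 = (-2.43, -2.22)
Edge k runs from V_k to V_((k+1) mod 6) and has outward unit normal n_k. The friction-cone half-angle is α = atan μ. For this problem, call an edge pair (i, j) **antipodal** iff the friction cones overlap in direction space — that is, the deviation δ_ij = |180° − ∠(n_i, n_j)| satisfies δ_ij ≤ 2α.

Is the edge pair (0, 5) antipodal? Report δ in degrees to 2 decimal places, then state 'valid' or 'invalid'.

α = atan 0.6 = 30.96°;  2α = 61.93°
edge 0: e_0 = (+3.37, +1.65);  n_0 = (+0.4397, -0.8981)
edge 5: e_5 = (+1.28, -1.28);  n_5 = (-0.7071, -0.7071)
∠(n_0, n_5) = 71.09°
δ = |180° − 71.09°| = 108.91°
108.91° > 2α = 61.93°  →  invalid

δ = 108.91°, invalid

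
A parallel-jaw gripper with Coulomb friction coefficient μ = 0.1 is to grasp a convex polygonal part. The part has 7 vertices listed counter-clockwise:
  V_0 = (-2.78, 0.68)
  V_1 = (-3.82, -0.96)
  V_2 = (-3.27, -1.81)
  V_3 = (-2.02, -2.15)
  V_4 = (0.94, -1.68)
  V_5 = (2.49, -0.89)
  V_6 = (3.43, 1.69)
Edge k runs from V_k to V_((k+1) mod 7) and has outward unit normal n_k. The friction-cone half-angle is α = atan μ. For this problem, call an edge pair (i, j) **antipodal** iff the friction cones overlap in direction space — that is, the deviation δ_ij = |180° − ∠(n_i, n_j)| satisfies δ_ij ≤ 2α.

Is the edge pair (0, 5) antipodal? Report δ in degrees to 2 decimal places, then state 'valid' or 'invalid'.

α = atan 0.1 = 5.71°;  2α = 11.42°
edge 0: e_0 = (-1.04, -1.64);  n_0 = (-0.8445, +0.5355)
edge 5: e_5 = (+0.94, +2.58);  n_5 = (+0.9396, -0.3423)
∠(n_0, n_5) = 167.64°
δ = |180° − 167.64°| = 12.36°
12.36° > 2α = 11.42°  →  invalid

δ = 12.36°, invalid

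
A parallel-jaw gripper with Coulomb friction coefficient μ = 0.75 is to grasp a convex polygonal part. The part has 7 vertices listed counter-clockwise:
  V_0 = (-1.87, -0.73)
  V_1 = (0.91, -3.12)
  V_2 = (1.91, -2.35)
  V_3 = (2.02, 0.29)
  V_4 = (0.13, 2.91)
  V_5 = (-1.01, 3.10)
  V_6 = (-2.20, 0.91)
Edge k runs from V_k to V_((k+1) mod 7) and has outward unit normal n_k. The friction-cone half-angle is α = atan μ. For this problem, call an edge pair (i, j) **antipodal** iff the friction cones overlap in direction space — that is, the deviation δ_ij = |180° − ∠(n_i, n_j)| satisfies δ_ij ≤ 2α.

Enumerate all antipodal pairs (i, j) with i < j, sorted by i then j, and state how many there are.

count = 11; pairs: (0,2), (0,3), (0,4), (1,4), (1,5), (1,6), (2,5), (2,6), (3,5), (3,6), (4,6)

α = atan 0.75 = 36.87°;  2α = 73.74°
n_0 = (-0.6519, -0.7583)
n_1 = (+0.6101, -0.7923)
n_2 = (+0.9991, -0.0416)
n_3 = (+0.8110, +0.5850)
n_4 = (+0.1644, +0.9864)
n_5 = (-0.8787, +0.4774)
n_6 = (-0.9804, -0.1973)
  (0,1): δ = 101.72°  ·
  (0,2): δ = 51.70°  ✓
  (0,3): δ = 13.51°  ✓
  (0,4): δ = 31.22°  ✓
  (0,5): δ = 102.17°  ·
  (0,6): δ = 142.06°  ·
  (1,2): δ = 129.98°  ·
  (1,3): δ = 91.79°  ·
  (1,4): δ = 47.06°  ✓
  (1,5): δ = 23.89°  ✓
  (1,6): δ = 63.78°  ✓
  (2,3): δ = 141.81°  ·
  (2,4): δ = 97.08°  ·
  (2,5): δ = 26.13°  ✓
  (2,6): δ = 13.76°  ✓
  (3,4): δ = 135.27°  ·
  (3,5): δ = 64.32°  ✓
  (3,6): δ = 24.43°  ✓
  (4,5): δ = 109.06°  ·
  (4,6): δ = 69.16°  ✓
  (5,6): δ = 140.10°  ·
antipodal pairs: 11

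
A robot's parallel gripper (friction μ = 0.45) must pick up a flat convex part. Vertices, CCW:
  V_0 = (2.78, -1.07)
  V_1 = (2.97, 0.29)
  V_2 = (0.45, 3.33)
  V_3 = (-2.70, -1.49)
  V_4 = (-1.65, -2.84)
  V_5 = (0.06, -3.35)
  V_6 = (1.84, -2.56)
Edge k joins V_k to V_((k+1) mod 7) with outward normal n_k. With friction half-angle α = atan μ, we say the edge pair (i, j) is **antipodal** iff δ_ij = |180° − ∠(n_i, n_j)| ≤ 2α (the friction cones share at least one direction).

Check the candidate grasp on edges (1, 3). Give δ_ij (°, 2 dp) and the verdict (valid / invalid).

α = atan 0.45 = 24.23°;  2α = 48.46°
edge 1: e_1 = (-2.52, +3.04);  n_1 = (+0.7699, +0.6382)
edge 3: e_3 = (+1.05, -1.35);  n_3 = (-0.7894, -0.6139)
∠(n_1, n_3) = 178.22°
δ = |180° − 178.22°| = 1.78°
1.78° ≤ 2α = 48.46°  →  valid

δ = 1.78°, valid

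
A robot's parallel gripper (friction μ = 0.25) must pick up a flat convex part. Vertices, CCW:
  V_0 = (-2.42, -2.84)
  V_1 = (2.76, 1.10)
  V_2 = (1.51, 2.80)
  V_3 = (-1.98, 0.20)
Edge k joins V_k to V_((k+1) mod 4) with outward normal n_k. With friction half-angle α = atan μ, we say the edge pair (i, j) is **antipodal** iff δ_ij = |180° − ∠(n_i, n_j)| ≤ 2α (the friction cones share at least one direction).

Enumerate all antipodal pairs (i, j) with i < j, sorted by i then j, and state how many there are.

count = 1; pairs: (0,2)

α = atan 0.25 = 14.04°;  2α = 28.07°
n_0 = (+0.6054, -0.7959)
n_1 = (+0.8057, +0.5924)
n_2 = (-0.5974, +0.8019)
n_3 = (-0.9897, +0.1432)
  (0,1): δ = 90.93°  ·
  (0,2): δ = 0.57°  ✓
  (0,3): δ = 44.51°  ·
  (1,2): δ = 89.64°  ·
  (1,3): δ = 44.56°  ·
  (2,3): δ = 134.92°  ·
antipodal pairs: 1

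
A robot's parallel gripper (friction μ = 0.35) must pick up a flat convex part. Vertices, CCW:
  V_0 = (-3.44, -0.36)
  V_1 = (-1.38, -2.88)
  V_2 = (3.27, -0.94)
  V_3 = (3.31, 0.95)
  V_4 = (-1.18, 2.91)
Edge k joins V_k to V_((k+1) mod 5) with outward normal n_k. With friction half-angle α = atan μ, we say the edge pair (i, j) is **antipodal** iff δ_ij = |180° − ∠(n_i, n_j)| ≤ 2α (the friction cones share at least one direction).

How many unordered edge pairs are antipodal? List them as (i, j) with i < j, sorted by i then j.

α = atan 0.35 = 19.29°;  2α = 38.58°
n_0 = (-0.7742, -0.6329)
n_1 = (+0.3850, -0.9229)
n_2 = (+0.9998, -0.0212)
n_3 = (+0.4001, +0.9165)
n_4 = (-0.8226, +0.5686)
  (0,1): δ = 106.62°  ·
  (0,2): δ = 40.48°  ·
  (0,3): δ = 27.15°  ✓
  (0,4): δ = 106.09°  ·
  (1,2): δ = 113.86°  ·
  (1,3): δ = 46.23°  ·
  (1,4): δ = 32.70°  ✓
  (2,3): δ = 112.37°  ·
  (2,4): δ = 33.44°  ✓
  (3,4): δ = 101.07°  ·
antipodal pairs: 3

count = 3; pairs: (0,3), (1,4), (2,4)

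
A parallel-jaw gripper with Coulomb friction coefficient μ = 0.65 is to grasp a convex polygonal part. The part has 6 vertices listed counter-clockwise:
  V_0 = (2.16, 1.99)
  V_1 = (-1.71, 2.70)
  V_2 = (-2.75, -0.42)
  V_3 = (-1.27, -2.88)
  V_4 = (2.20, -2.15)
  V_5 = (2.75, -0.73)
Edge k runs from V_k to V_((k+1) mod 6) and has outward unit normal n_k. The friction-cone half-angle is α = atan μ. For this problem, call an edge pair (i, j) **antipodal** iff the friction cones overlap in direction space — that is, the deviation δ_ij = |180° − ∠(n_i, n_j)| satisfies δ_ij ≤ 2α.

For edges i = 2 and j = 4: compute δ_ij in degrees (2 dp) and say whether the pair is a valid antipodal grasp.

δ = 52.20°, valid

α = atan 0.65 = 33.02°;  2α = 66.05°
edge 2: e_2 = (+1.48, -2.46);  n_2 = (-0.8569, -0.5155)
edge 4: e_4 = (+0.55, +1.42);  n_4 = (+0.9325, -0.3612)
∠(n_2, n_4) = 127.80°
δ = |180° − 127.80°| = 52.20°
52.20° ≤ 2α = 66.05°  →  valid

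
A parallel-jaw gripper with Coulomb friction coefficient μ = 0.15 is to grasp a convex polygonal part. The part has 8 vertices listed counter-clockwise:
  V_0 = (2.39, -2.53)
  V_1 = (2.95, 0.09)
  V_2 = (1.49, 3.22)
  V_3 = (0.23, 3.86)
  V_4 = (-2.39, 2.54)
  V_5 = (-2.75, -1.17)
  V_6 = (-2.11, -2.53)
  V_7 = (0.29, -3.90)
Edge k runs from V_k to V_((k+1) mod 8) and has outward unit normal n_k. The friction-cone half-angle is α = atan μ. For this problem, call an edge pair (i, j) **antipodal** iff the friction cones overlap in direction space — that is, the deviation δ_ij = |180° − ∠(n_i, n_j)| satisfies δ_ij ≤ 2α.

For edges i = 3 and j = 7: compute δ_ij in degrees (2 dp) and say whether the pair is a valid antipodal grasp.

α = atan 0.15 = 8.53°;  2α = 17.06°
edge 3: e_3 = (-2.62, -1.32);  n_3 = (-0.4499, +0.8931)
edge 7: e_7 = (+2.10, +1.37);  n_7 = (+0.5464, -0.8375)
∠(n_3, n_7) = 173.62°
δ = |180° − 173.62°| = 6.38°
6.38° ≤ 2α = 17.06°  →  valid

δ = 6.38°, valid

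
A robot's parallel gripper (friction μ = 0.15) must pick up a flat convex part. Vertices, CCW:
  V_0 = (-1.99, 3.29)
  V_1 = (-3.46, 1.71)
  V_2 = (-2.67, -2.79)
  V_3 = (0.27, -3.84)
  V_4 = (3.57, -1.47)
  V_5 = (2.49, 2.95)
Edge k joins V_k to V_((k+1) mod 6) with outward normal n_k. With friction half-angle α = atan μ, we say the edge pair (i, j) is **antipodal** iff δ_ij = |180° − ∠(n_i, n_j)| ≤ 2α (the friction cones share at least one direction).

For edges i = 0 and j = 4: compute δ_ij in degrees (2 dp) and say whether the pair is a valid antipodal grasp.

α = atan 0.15 = 8.53°;  2α = 17.06°
edge 0: e_0 = (-1.47, -1.58);  n_0 = (-0.7321, +0.6812)
edge 4: e_4 = (-1.08, +4.42);  n_4 = (+0.9714, +0.2374)
∠(n_0, n_4) = 123.33°
δ = |180° − 123.33°| = 56.67°
56.67° > 2α = 17.06°  →  invalid

δ = 56.67°, invalid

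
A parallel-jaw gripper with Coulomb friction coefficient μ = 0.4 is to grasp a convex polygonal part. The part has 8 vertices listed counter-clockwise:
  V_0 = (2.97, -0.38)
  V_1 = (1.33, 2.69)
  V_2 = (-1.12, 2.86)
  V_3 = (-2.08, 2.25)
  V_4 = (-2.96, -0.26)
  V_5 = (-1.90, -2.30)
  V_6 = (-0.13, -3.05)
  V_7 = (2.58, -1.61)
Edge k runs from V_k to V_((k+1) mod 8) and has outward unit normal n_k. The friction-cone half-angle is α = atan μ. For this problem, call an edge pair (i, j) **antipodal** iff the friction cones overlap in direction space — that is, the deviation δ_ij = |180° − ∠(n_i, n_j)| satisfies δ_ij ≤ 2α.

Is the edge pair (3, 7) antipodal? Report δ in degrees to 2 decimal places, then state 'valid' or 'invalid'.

δ = 1.73°, valid

α = atan 0.4 = 21.80°;  2α = 43.60°
edge 3: e_3 = (-0.88, -2.51);  n_3 = (-0.9437, +0.3309)
edge 7: e_7 = (+0.39, +1.23);  n_7 = (+0.9532, -0.3022)
∠(n_3, n_7) = 178.27°
δ = |180° − 178.27°| = 1.73°
1.73° ≤ 2α = 43.60°  →  valid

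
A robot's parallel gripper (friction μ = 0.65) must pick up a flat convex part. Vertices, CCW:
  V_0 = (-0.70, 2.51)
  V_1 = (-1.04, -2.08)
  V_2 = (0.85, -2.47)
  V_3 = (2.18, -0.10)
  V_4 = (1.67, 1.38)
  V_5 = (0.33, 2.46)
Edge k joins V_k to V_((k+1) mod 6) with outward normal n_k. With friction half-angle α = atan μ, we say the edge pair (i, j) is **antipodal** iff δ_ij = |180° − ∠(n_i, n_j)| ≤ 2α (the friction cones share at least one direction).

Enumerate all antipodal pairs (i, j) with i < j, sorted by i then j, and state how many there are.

count = 7; pairs: (0,2), (0,3), (0,4), (1,3), (1,4), (1,5), (2,5)

α = atan 0.65 = 33.02°;  2α = 66.05°
n_0 = (-0.9973, +0.0739)
n_1 = (-0.2021, -0.9794)
n_2 = (+0.8721, -0.4894)
n_3 = (+0.9454, +0.3258)
n_4 = (+0.6275, +0.7786)
n_5 = (+0.0485, +0.9988)
  (0,1): δ = 97.42°  ·
  (0,2): δ = 25.06°  ✓
  (0,3): δ = 23.25°  ✓
  (0,4): δ = 55.37°  ✓
  (0,5): δ = 91.46°  ·
  (1,2): δ = 107.64°  ·
  (1,3): δ = 59.33°  ✓
  (1,4): δ = 27.21°  ✓
  (1,5): δ = 8.88°  ✓
  (2,3): δ = 131.69°  ·
  (2,4): δ = 99.57°  ·
  (2,5): δ = 63.48°  ✓
  (3,4): δ = 147.88°  ·
  (3,5): δ = 111.79°  ·
  (4,5): δ = 143.91°  ·
antipodal pairs: 7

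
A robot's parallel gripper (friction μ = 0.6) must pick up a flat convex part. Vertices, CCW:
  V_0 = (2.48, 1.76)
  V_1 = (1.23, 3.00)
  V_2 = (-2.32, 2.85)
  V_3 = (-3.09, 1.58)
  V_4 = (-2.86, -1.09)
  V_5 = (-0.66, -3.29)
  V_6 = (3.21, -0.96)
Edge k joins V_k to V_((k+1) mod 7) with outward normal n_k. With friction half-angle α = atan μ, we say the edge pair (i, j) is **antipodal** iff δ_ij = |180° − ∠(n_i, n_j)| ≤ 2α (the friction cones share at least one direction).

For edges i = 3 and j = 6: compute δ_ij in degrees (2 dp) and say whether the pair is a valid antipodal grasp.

α = atan 0.6 = 30.96°;  2α = 61.93°
edge 3: e_3 = (+0.23, -2.67);  n_3 = (-0.9963, -0.0858)
edge 6: e_6 = (-0.73, +2.72);  n_6 = (+0.9658, +0.2592)
∠(n_3, n_6) = 169.90°
δ = |180° − 169.90°| = 10.10°
10.10° ≤ 2α = 61.93°  →  valid

δ = 10.10°, valid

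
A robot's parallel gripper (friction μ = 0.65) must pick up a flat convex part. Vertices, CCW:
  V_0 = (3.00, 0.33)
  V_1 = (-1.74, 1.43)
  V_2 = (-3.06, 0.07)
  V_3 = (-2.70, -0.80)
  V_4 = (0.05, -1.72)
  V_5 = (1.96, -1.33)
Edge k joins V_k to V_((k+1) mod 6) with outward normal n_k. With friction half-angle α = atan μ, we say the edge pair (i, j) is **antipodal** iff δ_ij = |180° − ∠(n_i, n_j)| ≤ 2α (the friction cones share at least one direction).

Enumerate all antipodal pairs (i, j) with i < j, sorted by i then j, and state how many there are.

count = 7; pairs: (0,2), (0,3), (0,4), (1,3), (1,4), (1,5), (2,5)

α = atan 0.65 = 33.02°;  2α = 66.05°
n_0 = (+0.2261, +0.9741)
n_1 = (-0.7176, +0.6965)
n_2 = (-0.9240, -0.3824)
n_3 = (-0.3173, -0.9483)
n_4 = (+0.2001, -0.9798)
n_5 = (+0.8474, -0.5309)
  (0,1): δ = 121.08°  ·
  (0,2): δ = 54.46°  ✓
  (0,3): δ = 5.43°  ✓
  (0,4): δ = 24.61°  ✓
  (0,5): δ = 71.00°  ·
  (1,2): δ = 113.38°  ·
  (1,3): δ = 64.35°  ✓
  (1,4): δ = 34.31°  ✓
  (1,5): δ = 12.08°  ✓
  (2,3): δ = 130.98°  ·
  (2,4): δ = 100.94°  ·
  (2,5): δ = 54.55°  ✓
  (3,4): δ = 149.96°  ·
  (3,5): δ = 103.57°  ·
  (4,5): δ = 133.61°  ·
antipodal pairs: 7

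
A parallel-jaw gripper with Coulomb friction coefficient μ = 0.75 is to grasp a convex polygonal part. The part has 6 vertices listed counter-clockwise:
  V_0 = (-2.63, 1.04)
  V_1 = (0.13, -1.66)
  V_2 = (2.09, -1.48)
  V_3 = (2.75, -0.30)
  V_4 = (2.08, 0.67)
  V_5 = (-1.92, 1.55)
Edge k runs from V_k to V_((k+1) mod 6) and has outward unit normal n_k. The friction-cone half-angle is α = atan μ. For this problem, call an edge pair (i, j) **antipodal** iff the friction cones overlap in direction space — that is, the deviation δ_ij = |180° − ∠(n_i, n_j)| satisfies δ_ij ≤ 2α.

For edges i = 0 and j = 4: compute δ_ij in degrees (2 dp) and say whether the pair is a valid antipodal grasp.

α = atan 0.75 = 36.87°;  2α = 73.74°
edge 0: e_0 = (+2.76, -2.70);  n_0 = (-0.6993, -0.7148)
edge 4: e_4 = (-4.00, +0.88);  n_4 = (+0.2149, +0.9766)
∠(n_0, n_4) = 148.04°
δ = |180° − 148.04°| = 31.96°
31.96° ≤ 2α = 73.74°  →  valid

δ = 31.96°, valid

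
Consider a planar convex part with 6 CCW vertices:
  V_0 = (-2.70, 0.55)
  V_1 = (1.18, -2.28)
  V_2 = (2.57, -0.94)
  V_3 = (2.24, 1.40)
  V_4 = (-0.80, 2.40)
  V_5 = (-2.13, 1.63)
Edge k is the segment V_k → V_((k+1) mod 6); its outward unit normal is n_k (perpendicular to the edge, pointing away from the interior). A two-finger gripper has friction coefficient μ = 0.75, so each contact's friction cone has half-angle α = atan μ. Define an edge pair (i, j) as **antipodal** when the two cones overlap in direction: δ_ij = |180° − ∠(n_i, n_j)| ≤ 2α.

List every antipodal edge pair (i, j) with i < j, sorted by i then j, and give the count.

α = atan 0.75 = 36.87°;  2α = 73.74°
n_0 = (-0.5893, -0.8079)
n_1 = (+0.6940, -0.7199)
n_2 = (+0.9902, +0.1396)
n_3 = (+0.3125, +0.9499)
n_4 = (-0.5010, +0.8654)
n_5 = (-0.8844, +0.4668)
  (0,1): δ = 99.94°  ·
  (0,2): δ = 45.87°  ✓
  (0,3): δ = 17.90°  ✓
  (0,4): δ = 66.17°  ✓
  (0,5): δ = 98.28°  ·
  (1,2): δ = 125.92°  ·
  (1,3): δ = 62.16°  ✓
  (1,4): δ = 13.88°  ✓
  (1,5): δ = 18.23°  ✓
  (2,3): δ = 116.24°  ·
  (2,4): δ = 67.96°  ✓
  (2,5): δ = 35.85°  ✓
  (3,4): δ = 131.72°  ·
  (3,5): δ = 99.62°  ·
  (4,5): δ = 147.89°  ·
antipodal pairs: 8

count = 8; pairs: (0,2), (0,3), (0,4), (1,3), (1,4), (1,5), (2,4), (2,5)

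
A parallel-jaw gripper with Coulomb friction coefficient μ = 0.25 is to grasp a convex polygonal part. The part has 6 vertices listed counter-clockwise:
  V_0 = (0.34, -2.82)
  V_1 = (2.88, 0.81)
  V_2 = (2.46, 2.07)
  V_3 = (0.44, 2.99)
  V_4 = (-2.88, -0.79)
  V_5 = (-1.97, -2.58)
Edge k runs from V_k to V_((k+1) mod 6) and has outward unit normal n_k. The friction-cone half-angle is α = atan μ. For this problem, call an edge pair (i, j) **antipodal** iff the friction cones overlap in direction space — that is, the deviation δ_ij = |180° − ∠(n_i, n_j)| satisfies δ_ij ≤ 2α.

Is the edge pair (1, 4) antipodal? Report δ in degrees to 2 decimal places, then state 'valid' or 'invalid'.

α = atan 0.25 = 14.04°;  2α = 28.07°
edge 1: e_1 = (-0.42, +1.26);  n_1 = (+0.9487, +0.3162)
edge 4: e_4 = (+0.91, -1.79);  n_4 = (-0.8914, -0.4532)
∠(n_1, n_4) = 171.49°
δ = |180° − 171.49°| = 8.51°
8.51° ≤ 2α = 28.07°  →  valid

δ = 8.51°, valid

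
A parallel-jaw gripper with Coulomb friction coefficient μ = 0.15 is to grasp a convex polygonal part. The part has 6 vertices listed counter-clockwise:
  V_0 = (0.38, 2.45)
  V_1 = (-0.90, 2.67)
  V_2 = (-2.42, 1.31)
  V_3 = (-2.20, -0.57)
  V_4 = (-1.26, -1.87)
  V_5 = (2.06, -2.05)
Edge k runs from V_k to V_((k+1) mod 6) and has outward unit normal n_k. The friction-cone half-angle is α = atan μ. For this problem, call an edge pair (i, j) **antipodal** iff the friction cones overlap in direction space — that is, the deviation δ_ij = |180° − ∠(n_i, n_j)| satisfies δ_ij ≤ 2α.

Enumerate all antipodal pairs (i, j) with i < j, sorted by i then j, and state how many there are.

count = 3; pairs: (0,4), (2,5), (3,5)

α = atan 0.15 = 8.53°;  2α = 17.06°
n_0 = (+0.1694, +0.9855)
n_1 = (-0.6668, +0.7452)
n_2 = (-0.9932, -0.1162)
n_3 = (-0.8104, -0.5859)
n_4 = (-0.0541, -0.9985)
n_5 = (+0.9368, +0.3498)
  (0,1): δ = 128.43°  ·
  (0,2): δ = 73.57°  ·
  (0,3): δ = 44.38°  ·
  (0,4): δ = 6.65°  ✓
  (0,5): δ = 120.22°  ·
  (1,2): δ = 125.15°  ·
  (1,3): δ = 95.95°  ·
  (1,4): δ = 44.92°  ·
  (1,5): δ = 68.65°  ·
  (2,3): δ = 150.80°  ·
  (2,4): δ = 99.78°  ·
  (2,5): δ = 13.80°  ✓
  (3,4): δ = 128.97°  ·
  (3,5): δ = 15.40°  ✓
  (4,5): δ = 66.42°  ·
antipodal pairs: 3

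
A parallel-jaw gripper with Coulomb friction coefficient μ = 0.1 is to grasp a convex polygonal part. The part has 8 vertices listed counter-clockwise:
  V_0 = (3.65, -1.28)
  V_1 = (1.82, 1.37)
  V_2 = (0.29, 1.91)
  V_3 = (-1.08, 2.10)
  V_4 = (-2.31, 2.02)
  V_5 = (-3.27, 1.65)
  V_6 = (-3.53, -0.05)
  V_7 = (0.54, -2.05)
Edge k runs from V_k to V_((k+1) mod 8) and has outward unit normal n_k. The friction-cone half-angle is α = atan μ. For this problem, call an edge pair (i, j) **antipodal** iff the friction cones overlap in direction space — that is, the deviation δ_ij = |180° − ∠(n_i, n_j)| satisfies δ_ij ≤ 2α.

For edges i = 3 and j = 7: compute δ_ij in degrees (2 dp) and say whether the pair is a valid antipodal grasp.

α = atan 0.1 = 5.71°;  2α = 11.42°
edge 3: e_3 = (-1.23, -0.08);  n_3 = (-0.0649, +0.9979)
edge 7: e_7 = (+3.11, +0.77);  n_7 = (+0.2403, -0.9707)
∠(n_3, n_7) = 169.82°
δ = |180° − 169.82°| = 10.18°
10.18° ≤ 2α = 11.42°  →  valid

δ = 10.18°, valid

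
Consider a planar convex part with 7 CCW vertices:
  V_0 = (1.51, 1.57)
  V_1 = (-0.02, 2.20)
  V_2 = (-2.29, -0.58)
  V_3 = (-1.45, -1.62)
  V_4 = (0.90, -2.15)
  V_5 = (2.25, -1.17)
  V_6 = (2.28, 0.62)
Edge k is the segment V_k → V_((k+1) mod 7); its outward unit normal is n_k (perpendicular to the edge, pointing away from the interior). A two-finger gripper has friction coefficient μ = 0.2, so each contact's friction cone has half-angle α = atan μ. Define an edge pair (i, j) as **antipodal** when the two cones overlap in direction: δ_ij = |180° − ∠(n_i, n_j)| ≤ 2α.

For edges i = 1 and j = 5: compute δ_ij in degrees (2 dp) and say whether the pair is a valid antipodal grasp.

δ = 38.27°, invalid

α = atan 0.2 = 11.31°;  2α = 22.62°
edge 1: e_1 = (-2.27, -2.78);  n_1 = (-0.7746, +0.6325)
edge 5: e_5 = (+0.03, +1.79);  n_5 = (+0.9999, -0.0168)
∠(n_1, n_5) = 141.73°
δ = |180° − 141.73°| = 38.27°
38.27° > 2α = 22.62°  →  invalid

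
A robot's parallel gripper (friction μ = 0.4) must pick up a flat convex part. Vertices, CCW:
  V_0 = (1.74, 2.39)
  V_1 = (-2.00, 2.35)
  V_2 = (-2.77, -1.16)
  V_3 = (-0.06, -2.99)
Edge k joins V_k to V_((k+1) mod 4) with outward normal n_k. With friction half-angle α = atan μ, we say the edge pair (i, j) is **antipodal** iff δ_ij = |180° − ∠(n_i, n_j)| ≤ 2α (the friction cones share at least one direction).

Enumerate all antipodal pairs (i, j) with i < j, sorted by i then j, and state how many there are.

count = 2; pairs: (0,2), (1,3)

α = atan 0.4 = 21.80°;  2α = 43.60°
n_0 = (-0.0107, +0.9999)
n_1 = (-0.9768, +0.2143)
n_2 = (-0.5596, -0.8287)
n_3 = (+0.9483, -0.3173)
  (0,1): δ = 102.99°  ·
  (0,2): δ = 34.64°  ✓
  (0,3): δ = 70.89°  ·
  (1,2): δ = 111.66°  ·
  (1,3): δ = 6.13°  ✓
  (2,3): δ = 74.47°  ·
antipodal pairs: 2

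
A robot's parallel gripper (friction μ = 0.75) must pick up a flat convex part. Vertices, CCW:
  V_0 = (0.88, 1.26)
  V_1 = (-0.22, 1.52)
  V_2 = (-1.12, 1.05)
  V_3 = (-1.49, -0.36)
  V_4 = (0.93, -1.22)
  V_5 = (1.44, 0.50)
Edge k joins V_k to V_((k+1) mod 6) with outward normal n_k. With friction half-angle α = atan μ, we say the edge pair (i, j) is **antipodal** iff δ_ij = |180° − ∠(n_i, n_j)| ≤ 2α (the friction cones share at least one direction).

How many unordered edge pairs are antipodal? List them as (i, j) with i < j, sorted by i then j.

α = atan 0.75 = 36.87°;  2α = 73.74°
n_0 = (+0.2300, +0.9732)
n_1 = (-0.4629, +0.8864)
n_2 = (-0.9673, +0.2538)
n_3 = (-0.3349, -0.9423)
n_4 = (+0.9587, -0.2843)
n_5 = (+0.8051, +0.5932)
  (0,1): δ = 139.13°  ·
  (0,2): δ = 91.40°  ·
  (0,3): δ = 6.27°  ✓
  (0,4): δ = 86.78°  ·
  (0,5): δ = 139.68°  ·
  (1,2): δ = 132.28°  ·
  (1,3): δ = 47.14°  ✓
  (1,4): δ = 45.91°  ✓
  (1,5): δ = 98.81°  ·
  (2,3): δ = 94.86°  ·
  (2,4): δ = 1.81°  ✓
  (2,5): δ = 51.09°  ✓
  (3,4): δ = 86.95°  ·
  (3,5): δ = 34.05°  ✓
  (4,5): δ = 127.10°  ·
antipodal pairs: 6

count = 6; pairs: (0,3), (1,3), (1,4), (2,4), (2,5), (3,5)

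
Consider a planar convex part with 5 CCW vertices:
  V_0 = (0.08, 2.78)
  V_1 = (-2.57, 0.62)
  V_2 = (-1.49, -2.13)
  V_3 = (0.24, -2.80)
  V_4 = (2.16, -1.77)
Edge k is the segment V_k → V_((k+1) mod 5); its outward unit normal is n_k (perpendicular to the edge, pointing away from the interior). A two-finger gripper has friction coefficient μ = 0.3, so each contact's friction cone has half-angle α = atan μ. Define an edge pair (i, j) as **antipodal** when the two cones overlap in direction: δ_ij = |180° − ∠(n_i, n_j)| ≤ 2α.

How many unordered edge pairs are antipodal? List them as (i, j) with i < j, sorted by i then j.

α = atan 0.3 = 16.70°;  2α = 33.40°
n_0 = (-0.6318, +0.7751)
n_1 = (-0.9308, -0.3655)
n_2 = (-0.3611, -0.9325)
n_3 = (+0.4727, -0.8812)
n_4 = (+0.9095, +0.4158)
  (0,1): δ = 107.74°  ·
  (0,2): δ = 60.35°  ·
  (0,3): δ = 10.97°  ✓
  (0,4): δ = 75.38°  ·
  (1,2): δ = 132.61°  ·
  (1,3): δ = 83.23°  ·
  (1,4): δ = 3.13°  ✓
  (2,3): δ = 130.62°  ·
  (2,4): δ = 44.26°  ·
  (3,4): δ = 93.64°  ·
antipodal pairs: 2

count = 2; pairs: (0,3), (1,4)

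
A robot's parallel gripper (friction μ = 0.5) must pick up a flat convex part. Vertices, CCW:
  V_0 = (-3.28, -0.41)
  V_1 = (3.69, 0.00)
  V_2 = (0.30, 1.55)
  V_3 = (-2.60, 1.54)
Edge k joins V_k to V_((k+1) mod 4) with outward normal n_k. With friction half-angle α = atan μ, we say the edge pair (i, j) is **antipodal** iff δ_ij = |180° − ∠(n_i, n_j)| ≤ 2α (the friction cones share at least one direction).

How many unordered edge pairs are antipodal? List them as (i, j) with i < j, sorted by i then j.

α = atan 0.5 = 26.57°;  2α = 53.13°
n_0 = (+0.0587, -0.9983)
n_1 = (+0.4158, +0.9094)
n_2 = (-0.0034, +1.0000)
n_3 = (-0.9442, +0.3293)
  (0,1): δ = 27.94°  ✓
  (0,2): δ = 3.17°  ✓
  (0,3): δ = 67.41°  ·
  (1,2): δ = 155.23°  ·
  (1,3): δ = 84.65°  ·
  (2,3): δ = 109.42°  ·
antipodal pairs: 2

count = 2; pairs: (0,1), (0,2)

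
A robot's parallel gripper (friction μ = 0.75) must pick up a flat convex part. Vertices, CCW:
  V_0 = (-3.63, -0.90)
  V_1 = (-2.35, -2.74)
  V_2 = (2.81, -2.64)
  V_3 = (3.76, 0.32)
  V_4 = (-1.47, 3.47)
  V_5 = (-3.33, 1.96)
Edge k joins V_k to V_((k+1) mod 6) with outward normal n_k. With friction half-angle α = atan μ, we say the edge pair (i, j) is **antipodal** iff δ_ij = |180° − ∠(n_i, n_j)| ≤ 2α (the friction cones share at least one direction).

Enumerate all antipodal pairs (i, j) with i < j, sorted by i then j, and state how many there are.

α = atan 0.75 = 36.87°;  2α = 73.74°
n_0 = (-0.8209, -0.5711)
n_1 = (+0.0194, -0.9998)
n_2 = (+0.9522, -0.3056)
n_3 = (+0.5159, +0.8566)
n_4 = (-0.6303, +0.7764)
n_5 = (-0.9945, +0.1043)
  (0,1): δ = 123.71°  ·
  (0,2): δ = 52.62°  ✓
  (0,3): δ = 24.12°  ✓
  (0,4): δ = 94.25°  ·
  (0,5): δ = 139.19°  ·
  (1,2): δ = 108.90°  ·
  (1,3): δ = 32.17°  ✓
  (1,4): δ = 37.96°  ✓
  (1,5): δ = 82.90°  ·
  (2,3): δ = 103.27°  ·
  (2,4): δ = 33.14°  ✓
  (2,5): δ = 11.81°  ✓
  (3,4): δ = 109.87°  ·
  (3,5): δ = 64.93°  ✓
  (4,5): δ = 135.06°  ·
antipodal pairs: 7

count = 7; pairs: (0,2), (0,3), (1,3), (1,4), (2,4), (2,5), (3,5)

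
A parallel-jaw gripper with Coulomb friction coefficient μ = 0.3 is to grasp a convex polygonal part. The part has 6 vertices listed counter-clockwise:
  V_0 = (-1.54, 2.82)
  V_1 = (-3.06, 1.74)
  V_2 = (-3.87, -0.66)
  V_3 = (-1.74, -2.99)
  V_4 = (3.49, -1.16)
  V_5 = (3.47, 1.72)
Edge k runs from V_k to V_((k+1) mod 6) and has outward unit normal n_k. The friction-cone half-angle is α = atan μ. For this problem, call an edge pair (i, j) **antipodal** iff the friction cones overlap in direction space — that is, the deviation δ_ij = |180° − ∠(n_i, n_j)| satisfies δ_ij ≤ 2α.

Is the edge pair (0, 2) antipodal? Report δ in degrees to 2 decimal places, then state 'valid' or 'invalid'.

δ = 82.96°, invalid

α = atan 0.3 = 16.70°;  2α = 33.40°
edge 0: e_0 = (-1.52, -1.08);  n_0 = (-0.5792, +0.8152)
edge 2: e_2 = (+2.13, -2.33);  n_2 = (-0.7381, -0.6747)
∠(n_0, n_2) = 97.04°
δ = |180° − 97.04°| = 82.96°
82.96° > 2α = 33.40°  →  invalid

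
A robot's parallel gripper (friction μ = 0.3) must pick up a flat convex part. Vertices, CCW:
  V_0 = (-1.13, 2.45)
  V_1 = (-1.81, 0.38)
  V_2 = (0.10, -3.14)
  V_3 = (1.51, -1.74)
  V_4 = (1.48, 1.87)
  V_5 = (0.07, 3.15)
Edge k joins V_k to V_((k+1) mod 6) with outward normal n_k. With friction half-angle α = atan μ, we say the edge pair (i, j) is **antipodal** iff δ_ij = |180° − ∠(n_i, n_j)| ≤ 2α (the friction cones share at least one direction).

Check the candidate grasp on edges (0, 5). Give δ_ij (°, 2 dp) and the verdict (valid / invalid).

δ = 138.44°, invalid

α = atan 0.3 = 16.70°;  2α = 33.40°
edge 0: e_0 = (-0.68, -2.07);  n_0 = (-0.9501, +0.3121)
edge 5: e_5 = (-1.20, -0.70);  n_5 = (-0.5039, +0.8638)
∠(n_0, n_5) = 41.56°
δ = |180° − 41.56°| = 138.44°
138.44° > 2α = 33.40°  →  invalid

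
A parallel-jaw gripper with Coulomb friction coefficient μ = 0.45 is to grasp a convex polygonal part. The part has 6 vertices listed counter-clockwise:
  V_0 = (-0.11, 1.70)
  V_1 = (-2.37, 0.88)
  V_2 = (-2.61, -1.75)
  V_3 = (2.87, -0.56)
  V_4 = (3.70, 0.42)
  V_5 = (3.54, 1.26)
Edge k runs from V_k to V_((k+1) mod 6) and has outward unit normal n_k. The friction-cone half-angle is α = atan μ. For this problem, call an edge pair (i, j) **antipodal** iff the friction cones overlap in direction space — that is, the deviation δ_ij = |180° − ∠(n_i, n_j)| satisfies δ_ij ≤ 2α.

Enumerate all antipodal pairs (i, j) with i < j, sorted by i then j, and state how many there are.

α = atan 0.45 = 24.23°;  2α = 48.46°
n_0 = (-0.3411, +0.9400)
n_1 = (-0.9959, +0.0909)
n_2 = (+0.2122, -0.9772)
n_3 = (+0.7631, -0.6463)
n_4 = (+0.9823, +0.1871)
n_5 = (+0.1197, +0.9928)
  (0,1): δ = 115.16°  ·
  (0,2): δ = 7.69°  ✓
  (0,3): δ = 29.80°  ✓
  (0,4): δ = 80.84°  ·
  (0,5): δ = 153.18°  ·
  (1,2): δ = 72.53°  ·
  (1,3): δ = 35.05°  ✓
  (1,4): δ = 16.00°  ✓
  (1,5): δ = 88.34°  ·
  (2,3): δ = 142.51°  ·
  (2,4): δ = 91.47°  ·
  (2,5): δ = 19.13°  ✓
  (3,4): δ = 128.95°  ·
  (3,5): δ = 56.61°  ·
  (4,5): δ = 107.66°  ·
antipodal pairs: 5

count = 5; pairs: (0,2), (0,3), (1,3), (1,4), (2,5)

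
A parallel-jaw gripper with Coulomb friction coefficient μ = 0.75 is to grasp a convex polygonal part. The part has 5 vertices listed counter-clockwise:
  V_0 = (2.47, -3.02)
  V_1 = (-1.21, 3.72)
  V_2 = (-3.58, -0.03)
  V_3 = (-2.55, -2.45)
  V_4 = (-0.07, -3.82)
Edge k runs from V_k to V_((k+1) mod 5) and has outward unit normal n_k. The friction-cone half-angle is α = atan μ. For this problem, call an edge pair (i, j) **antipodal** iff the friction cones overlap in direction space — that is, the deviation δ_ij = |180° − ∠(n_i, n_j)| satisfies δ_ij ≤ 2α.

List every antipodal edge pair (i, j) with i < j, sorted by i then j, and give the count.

α = atan 0.75 = 36.87°;  2α = 73.74°
n_0 = (+0.8777, +0.4792)
n_1 = (-0.8453, +0.5342)
n_2 = (-0.9201, -0.3916)
n_3 = (-0.4835, -0.8753)
n_4 = (+0.3004, -0.9538)
  (0,1): δ = 60.93°  ✓
  (0,2): δ = 5.58°  ✓
  (0,3): δ = 32.45°  ✓
  (0,4): δ = 78.85°  ·
  (1,2): δ = 124.65°  ·
  (1,3): δ = 86.62°  ·
  (1,4): δ = 40.22°  ✓
  (2,3): δ = 141.97°  ·
  (2,4): δ = 95.57°  ·
  (3,4): δ = 133.60°  ·
antipodal pairs: 4

count = 4; pairs: (0,1), (0,2), (0,3), (1,4)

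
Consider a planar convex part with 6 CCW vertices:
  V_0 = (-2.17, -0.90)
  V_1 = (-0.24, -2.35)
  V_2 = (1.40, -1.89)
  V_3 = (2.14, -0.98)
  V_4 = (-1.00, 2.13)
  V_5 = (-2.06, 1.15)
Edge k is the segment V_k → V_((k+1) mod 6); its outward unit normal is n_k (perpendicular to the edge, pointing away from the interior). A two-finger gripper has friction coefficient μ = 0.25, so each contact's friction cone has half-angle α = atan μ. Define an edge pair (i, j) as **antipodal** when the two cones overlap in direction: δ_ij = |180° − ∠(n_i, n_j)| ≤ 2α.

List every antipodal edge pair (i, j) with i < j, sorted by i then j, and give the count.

count = 3; pairs: (0,3), (1,4), (2,4)

α = atan 0.25 = 14.04°;  2α = 28.07°
n_0 = (-0.6007, -0.7995)
n_1 = (+0.2701, -0.9628)
n_2 = (+0.7759, -0.6309)
n_3 = (+0.7037, +0.7105)
n_4 = (-0.6789, +0.7343)
n_5 = (-0.9986, +0.0536)
  (0,1): δ = 127.41°  ·
  (0,2): δ = 92.20°  ·
  (0,3): δ = 7.81°  ✓
  (0,4): δ = 79.67°  ·
  (0,5): δ = 123.85°  ·
  (1,2): δ = 144.79°  ·
  (1,3): δ = 60.39°  ·
  (1,4): δ = 27.09°  ✓
  (1,5): δ = 71.26°  ·
  (2,3): δ = 95.61°  ·
  (2,4): δ = 8.13°  ✓
  (2,5): δ = 36.05°  ·
  (3,4): δ = 92.52°  ·
  (3,5): δ = 48.35°  ·
  (4,5): δ = 135.83°  ·
antipodal pairs: 3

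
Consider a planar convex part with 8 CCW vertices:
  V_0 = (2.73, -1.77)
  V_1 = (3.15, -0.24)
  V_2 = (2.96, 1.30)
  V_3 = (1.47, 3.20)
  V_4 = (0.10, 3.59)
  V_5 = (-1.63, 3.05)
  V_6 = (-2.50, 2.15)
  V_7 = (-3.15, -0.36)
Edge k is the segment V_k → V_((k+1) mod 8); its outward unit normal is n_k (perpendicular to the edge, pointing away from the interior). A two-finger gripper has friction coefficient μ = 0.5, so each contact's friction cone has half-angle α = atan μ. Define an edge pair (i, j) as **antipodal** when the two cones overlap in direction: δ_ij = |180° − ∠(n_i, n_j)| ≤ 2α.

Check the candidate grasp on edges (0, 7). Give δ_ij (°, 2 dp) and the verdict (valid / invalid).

α = atan 0.5 = 26.57°;  2α = 53.13°
edge 0: e_0 = (+0.42, +1.53);  n_0 = (+0.9643, -0.2647)
edge 7: e_7 = (+5.88, -1.41);  n_7 = (-0.2332, -0.9724)
∠(n_0, n_7) = 88.13°
δ = |180° − 88.13°| = 91.87°
91.87° > 2α = 53.13°  →  invalid

δ = 91.87°, invalid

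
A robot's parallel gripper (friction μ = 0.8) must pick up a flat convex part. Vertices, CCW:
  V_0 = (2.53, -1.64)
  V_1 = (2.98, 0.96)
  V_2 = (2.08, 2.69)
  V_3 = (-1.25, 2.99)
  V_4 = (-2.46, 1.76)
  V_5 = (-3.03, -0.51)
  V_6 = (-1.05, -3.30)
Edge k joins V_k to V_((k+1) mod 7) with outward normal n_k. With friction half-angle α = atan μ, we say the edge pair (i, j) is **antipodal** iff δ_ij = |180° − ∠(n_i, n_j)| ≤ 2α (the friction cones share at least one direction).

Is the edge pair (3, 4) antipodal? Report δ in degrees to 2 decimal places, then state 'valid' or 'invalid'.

δ = 149.57°, invalid

α = atan 0.8 = 38.66°;  2α = 77.32°
edge 3: e_3 = (-1.21, -1.23);  n_3 = (-0.7129, +0.7013)
edge 4: e_4 = (-0.57, -2.27);  n_4 = (-0.9699, +0.2435)
∠(n_3, n_4) = 30.43°
δ = |180° − 30.43°| = 149.57°
149.57° > 2α = 77.32°  →  invalid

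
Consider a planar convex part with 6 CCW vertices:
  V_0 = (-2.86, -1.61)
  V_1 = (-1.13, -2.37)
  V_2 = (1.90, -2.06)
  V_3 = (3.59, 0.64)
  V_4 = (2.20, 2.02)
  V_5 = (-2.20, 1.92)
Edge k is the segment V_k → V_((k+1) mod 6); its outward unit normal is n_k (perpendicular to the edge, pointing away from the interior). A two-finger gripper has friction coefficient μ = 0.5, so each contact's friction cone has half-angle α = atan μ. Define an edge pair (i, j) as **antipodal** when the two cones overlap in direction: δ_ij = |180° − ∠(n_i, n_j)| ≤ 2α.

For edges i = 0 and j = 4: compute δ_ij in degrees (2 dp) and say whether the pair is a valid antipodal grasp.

δ = 25.02°, valid

α = atan 0.5 = 26.57°;  2α = 53.13°
edge 0: e_0 = (+1.73, -0.76);  n_0 = (-0.4022, -0.9155)
edge 4: e_4 = (-4.40, -0.10);  n_4 = (-0.0227, +0.9997)
∠(n_0, n_4) = 154.98°
δ = |180° − 154.98°| = 25.02°
25.02° ≤ 2α = 53.13°  →  valid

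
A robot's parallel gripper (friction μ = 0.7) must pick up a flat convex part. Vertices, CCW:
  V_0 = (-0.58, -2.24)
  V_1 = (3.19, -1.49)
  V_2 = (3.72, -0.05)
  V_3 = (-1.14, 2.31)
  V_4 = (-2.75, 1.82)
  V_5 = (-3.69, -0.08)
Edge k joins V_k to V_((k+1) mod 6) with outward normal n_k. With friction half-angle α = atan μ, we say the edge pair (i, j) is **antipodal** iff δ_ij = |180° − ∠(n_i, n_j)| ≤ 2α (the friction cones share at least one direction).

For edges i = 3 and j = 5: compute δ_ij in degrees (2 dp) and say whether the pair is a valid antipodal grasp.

δ = 51.71°, valid

α = atan 0.7 = 34.99°;  2α = 69.98°
edge 3: e_3 = (-1.61, -0.49);  n_3 = (-0.2912, +0.9567)
edge 5: e_5 = (+3.11, -2.16);  n_5 = (-0.5704, -0.8213)
∠(n_3, n_5) = 128.29°
δ = |180° − 128.29°| = 51.71°
51.71° ≤ 2α = 69.98°  →  valid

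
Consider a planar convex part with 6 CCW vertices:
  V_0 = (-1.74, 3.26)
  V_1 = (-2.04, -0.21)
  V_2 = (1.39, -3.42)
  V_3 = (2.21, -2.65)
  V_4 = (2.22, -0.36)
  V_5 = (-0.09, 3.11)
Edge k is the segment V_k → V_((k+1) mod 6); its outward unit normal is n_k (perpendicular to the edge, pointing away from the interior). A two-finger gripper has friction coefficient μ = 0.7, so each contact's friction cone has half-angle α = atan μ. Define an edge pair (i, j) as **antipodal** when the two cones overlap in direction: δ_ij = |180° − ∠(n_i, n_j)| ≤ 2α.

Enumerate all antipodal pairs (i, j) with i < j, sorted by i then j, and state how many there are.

α = atan 0.7 = 34.99°;  2α = 69.98°
n_0 = (-0.9963, +0.0861)
n_1 = (-0.6833, -0.7301)
n_2 = (+0.6845, -0.7290)
n_3 = (+1.0000, -0.0044)
n_4 = (+0.8324, +0.5541)
n_5 = (+0.0905, +0.9959)
  (0,1): δ = 128.16°  ·
  (0,2): δ = 41.86°  ✓
  (0,3): δ = 4.69°  ✓
  (0,4): δ = 38.59°  ✓
  (0,5): δ = 89.75°  ·
  (1,2): δ = 93.70°  ·
  (1,3): δ = 47.15°  ✓
  (1,4): δ = 13.25°  ✓
  (1,5): δ = 37.91°  ✓
  (2,3): δ = 133.45°  ·
  (2,4): δ = 99.55°  ·
  (2,5): δ = 48.39°  ✓
  (3,4): δ = 146.10°  ·
  (3,5): δ = 94.94°  ·
  (4,5): δ = 128.85°  ·
antipodal pairs: 7

count = 7; pairs: (0,2), (0,3), (0,4), (1,3), (1,4), (1,5), (2,5)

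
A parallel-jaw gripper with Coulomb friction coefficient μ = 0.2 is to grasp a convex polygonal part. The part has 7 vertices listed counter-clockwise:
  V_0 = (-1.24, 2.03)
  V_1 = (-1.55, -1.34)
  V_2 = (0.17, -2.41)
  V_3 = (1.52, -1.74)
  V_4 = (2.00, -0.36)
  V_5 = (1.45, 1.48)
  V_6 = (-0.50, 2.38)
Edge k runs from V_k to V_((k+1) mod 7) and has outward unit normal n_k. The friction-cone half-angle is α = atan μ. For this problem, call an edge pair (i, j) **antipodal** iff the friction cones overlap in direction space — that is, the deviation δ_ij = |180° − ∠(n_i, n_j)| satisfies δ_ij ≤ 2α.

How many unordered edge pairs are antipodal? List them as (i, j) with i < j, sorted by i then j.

count = 4; pairs: (0,3), (0,4), (1,5), (2,6)

α = atan 0.2 = 11.31°;  2α = 22.62°
n_0 = (-0.9958, +0.0916)
n_1 = (-0.5282, -0.8491)
n_2 = (+0.4446, -0.8958)
n_3 = (+0.9445, -0.3285)
n_4 = (+0.9581, +0.2864)
n_5 = (+0.4191, +0.9080)
n_6 = (-0.4276, +0.9040)
  (0,1): δ = 116.63°  ·
  (0,2): δ = 58.35°  ·
  (0,3): δ = 13.92°  ✓
  (0,4): δ = 21.90°  ✓
  (0,5): δ = 70.48°  ·
  (0,6): δ = 120.57°  ·
  (1,2): δ = 121.72°  ·
  (1,3): δ = 77.29°  ·
  (1,4): δ = 41.47°  ·
  (1,5): δ = 7.11°  ✓
  (1,6): δ = 57.20°  ·
  (2,3): δ = 135.57°  ·
  (2,4): δ = 99.75°  ·
  (2,5): δ = 51.17°  ·
  (2,6): δ = 1.08°  ✓
  (3,4): δ = 144.18°  ·
  (3,5): δ = 95.60°  ·
  (3,6): δ = 45.51°  ·
  (4,5): δ = 131.42°  ·
  (4,6): δ = 81.33°  ·
  (5,6): δ = 129.91°  ·
antipodal pairs: 4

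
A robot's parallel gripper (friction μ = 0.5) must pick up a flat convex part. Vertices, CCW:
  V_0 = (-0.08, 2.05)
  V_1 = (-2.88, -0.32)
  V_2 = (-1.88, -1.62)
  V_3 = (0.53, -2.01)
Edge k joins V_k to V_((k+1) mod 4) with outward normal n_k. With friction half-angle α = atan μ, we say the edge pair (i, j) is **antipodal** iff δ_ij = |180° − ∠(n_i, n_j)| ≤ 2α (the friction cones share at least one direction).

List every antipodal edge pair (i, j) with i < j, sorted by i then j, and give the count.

count = 2; pairs: (0,2), (1,3)

α = atan 0.5 = 26.57°;  2α = 53.13°
n_0 = (-0.6461, +0.7633)
n_1 = (-0.7926, -0.6097)
n_2 = (-0.1597, -0.9872)
n_3 = (+0.9889, +0.1486)
  (0,1): δ = 92.68°  ·
  (0,2): δ = 49.44°  ✓
  (0,3): δ = 58.30°  ·
  (1,2): δ = 136.76°  ·
  (1,3): δ = 29.02°  ✓
  (2,3): δ = 72.26°  ·
antipodal pairs: 2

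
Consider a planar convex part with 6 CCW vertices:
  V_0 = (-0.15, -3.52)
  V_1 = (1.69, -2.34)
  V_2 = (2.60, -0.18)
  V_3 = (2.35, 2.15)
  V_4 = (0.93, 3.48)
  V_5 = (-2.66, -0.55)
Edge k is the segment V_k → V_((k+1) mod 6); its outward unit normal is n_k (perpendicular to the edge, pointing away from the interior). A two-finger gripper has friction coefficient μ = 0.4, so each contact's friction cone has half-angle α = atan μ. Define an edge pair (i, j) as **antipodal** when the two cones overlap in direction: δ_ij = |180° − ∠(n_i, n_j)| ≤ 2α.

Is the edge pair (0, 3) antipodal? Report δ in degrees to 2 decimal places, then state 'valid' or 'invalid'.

δ = 75.80°, invalid

α = atan 0.4 = 21.80°;  2α = 43.60°
edge 0: e_0 = (+1.84, +1.18);  n_0 = (+0.5398, -0.8418)
edge 3: e_3 = (-1.42, +1.33);  n_3 = (+0.6836, +0.7299)
∠(n_0, n_3) = 104.20°
δ = |180° − 104.20°| = 75.80°
75.80° > 2α = 43.60°  →  invalid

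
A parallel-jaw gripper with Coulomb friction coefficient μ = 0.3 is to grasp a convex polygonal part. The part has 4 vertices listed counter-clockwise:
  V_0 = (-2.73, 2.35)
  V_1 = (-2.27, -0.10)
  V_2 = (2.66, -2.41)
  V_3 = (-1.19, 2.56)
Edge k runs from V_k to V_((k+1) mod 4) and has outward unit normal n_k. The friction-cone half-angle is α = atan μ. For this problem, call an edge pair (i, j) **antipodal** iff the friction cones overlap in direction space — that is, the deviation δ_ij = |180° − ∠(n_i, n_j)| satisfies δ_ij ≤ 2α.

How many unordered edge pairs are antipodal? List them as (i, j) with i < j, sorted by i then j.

count = 3; pairs: (0,2), (1,2), (1,3)

α = atan 0.3 = 16.70°;  2α = 33.40°
n_0 = (-0.9828, -0.1845)
n_1 = (-0.4243, -0.9055)
n_2 = (+0.7905, +0.6124)
n_3 = (-0.1351, +0.9908)
  (0,1): δ = 125.74°  ·
  (0,2): δ = 27.13°  ✓
  (0,3): δ = 87.13°  ·
  (1,2): δ = 27.13°  ✓
  (1,3): δ = 32.87°  ✓
  (2,3): δ = 120.00°  ·
antipodal pairs: 3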